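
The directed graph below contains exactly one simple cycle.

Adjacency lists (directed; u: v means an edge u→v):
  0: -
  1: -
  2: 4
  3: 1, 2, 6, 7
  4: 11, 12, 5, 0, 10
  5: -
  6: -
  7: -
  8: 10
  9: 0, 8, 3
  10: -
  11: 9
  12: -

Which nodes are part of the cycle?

DFS with gray/black marking from 4:
4 gray
  11 gray
    9 gray
      0 gray
      0 black
      8 gray
        10 gray
        10 black
      8 black
      3 gray
        1 gray
        1 black
        2 gray
          2→4: 4 is gray → back edge
Back edge closes the cycle 4 → 11 → 9 → 3 → 2 → 4; its vertices are {2, 3, 4, 9, 11}.

2, 3, 4, 9, 11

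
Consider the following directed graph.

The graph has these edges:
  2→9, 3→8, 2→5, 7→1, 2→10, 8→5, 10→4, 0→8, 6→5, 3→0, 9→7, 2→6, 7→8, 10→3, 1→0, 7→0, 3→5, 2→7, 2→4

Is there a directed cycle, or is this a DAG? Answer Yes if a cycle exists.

DFS with white/gray/black marking, starting from 5:
5 gray
5 black
3 gray
  8 gray
    8→5: 5 black — skip
  8 black
  3→5: 5 black — skip
  0 gray
    0→8: 8 black — skip
  0 black
3 black
6 gray
  6→5: 5 black — skip
6 black
1 gray
  1→0: 0 black — skip
1 black
7 gray
  7→8: 8 black — skip
  7→1: 1 black — skip
  7→0: 0 black — skip
7 black
9 gray
  9→7: 7 black — skip
9 black
2 gray
  4 gray
  4 black
  2→5: 5 black — skip
  2→6: 6 black — skip
  2→9: 9 black — skip
  10 gray
    10→4: 4 black — skip
    10→3: 3 black — skip
  10 black
  2→7: 7 black — skip
2 black
Every edge goes to a white or black vertex — no back edge, so the graph is acyclic.

No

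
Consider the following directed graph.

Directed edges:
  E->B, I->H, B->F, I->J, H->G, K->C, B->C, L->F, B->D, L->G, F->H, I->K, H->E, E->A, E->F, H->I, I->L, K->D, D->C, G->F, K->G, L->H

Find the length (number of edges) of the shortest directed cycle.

2

For each vertex v, BFS finds the shortest path from v back to v.
The shortest such closed walk is I → H → I, length 2.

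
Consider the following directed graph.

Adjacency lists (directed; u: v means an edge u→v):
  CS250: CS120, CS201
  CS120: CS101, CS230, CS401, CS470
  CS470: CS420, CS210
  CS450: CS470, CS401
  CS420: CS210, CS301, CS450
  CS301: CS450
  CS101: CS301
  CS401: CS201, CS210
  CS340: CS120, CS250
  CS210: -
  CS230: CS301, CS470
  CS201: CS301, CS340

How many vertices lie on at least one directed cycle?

A vertex is on a directed cycle iff it belongs to a strongly connected component of size ≥ 2 (or has a self-loop).
The vertices on cycles are {CS101, CS120, CS201, CS230, CS250, CS301, CS340, CS401, CS420, CS450, CS470} — 11 in total.

11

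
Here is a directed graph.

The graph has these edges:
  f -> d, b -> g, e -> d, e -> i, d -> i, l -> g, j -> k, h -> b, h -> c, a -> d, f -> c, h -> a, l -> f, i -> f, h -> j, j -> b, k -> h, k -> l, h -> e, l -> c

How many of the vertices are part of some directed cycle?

6

A vertex is on a directed cycle iff it belongs to a strongly connected component of size ≥ 2 (or has a self-loop).
The vertices on cycles are {d, f, h, i, j, k} — 6 in total.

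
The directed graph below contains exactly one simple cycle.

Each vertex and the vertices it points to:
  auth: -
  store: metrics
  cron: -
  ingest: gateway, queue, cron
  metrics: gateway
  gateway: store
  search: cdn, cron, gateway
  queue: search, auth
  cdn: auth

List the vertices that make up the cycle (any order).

store, gateway, metrics

DFS with gray/black marking from gateway:
gateway gray
  store gray
    metrics gray
      metrics→gateway: gateway is gray → back edge
Back edge closes the cycle gateway → store → metrics → gateway; its vertices are {store, gateway, metrics}.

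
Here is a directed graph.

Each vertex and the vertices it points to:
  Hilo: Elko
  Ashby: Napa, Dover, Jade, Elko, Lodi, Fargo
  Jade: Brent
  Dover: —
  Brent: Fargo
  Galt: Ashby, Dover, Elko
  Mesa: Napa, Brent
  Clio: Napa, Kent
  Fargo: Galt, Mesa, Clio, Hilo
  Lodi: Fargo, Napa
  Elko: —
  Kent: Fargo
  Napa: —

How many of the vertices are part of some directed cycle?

9

A vertex is on a directed cycle iff it belongs to a strongly connected component of size ≥ 2 (or has a self-loop).
The vertices on cycles are {Clio, Galt, Jade, Kent, Lodi, Mesa, Ashby, Brent, Fargo} — 9 in total.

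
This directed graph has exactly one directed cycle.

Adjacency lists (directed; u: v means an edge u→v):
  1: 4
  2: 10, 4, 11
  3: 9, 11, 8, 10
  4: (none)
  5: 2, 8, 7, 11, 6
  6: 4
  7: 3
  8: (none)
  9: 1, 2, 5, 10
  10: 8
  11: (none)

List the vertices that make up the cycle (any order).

3, 5, 7, 9

DFS with gray/black marking from 9:
9 gray
  1 gray
    4 gray
    4 black
  1 black
  2 gray
    10 gray
      8 gray
      8 black
    10 black
    2→4: 4 black — skip
    11 gray
    11 black
  2 black
  5 gray
    5→2: 2 black — skip
    5→8: 8 black — skip
    7 gray
      3 gray
        3→9: 9 is gray → back edge
Back edge closes the cycle 9 → 5 → 7 → 3 → 9; its vertices are {3, 5, 7, 9}.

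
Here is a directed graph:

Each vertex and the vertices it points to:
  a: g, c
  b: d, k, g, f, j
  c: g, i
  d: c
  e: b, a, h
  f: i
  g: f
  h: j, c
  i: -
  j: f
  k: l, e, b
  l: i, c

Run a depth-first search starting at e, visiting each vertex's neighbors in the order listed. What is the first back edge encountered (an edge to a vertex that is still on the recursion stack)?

DFS from e (visiting each vertex's neighbors in the order listed); mark gray on enter, black on exit:
e gray
  b gray
    d gray
      c gray
        g gray
          f gray
            i gray
            i black
          f black
        g black
        c→i: i black — skip
      c black
    d black
    k gray
      l gray
        l→i: i black — skip
        l→c: c black — skip
      l black
      k→e: e is gray → back edge
First back edge: k → e.

k->e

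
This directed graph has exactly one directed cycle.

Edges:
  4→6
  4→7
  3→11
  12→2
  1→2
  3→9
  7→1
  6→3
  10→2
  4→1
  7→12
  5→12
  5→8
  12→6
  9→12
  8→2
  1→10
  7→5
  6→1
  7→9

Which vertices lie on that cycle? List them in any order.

3, 6, 9, 12

DFS with gray/black marking from 6:
6 gray
  3 gray
    9 gray
      12 gray
        2 gray
        2 black
        12→6: 6 is gray → back edge
Back edge closes the cycle 6 → 3 → 9 → 12 → 6; its vertices are {3, 6, 9, 12}.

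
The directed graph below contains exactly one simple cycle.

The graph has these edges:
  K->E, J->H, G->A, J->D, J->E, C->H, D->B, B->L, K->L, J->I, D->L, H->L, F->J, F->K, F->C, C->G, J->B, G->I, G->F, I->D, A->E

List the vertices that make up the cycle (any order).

DFS with gray/black marking from G:
G gray
  F gray
    J gray
      D gray
        B gray
          L gray
          L black
        B black
        D→L: L black — skip
      D black
      I gray
        I→D: D black — skip
      I black
      H gray
        H→L: L black — skip
      H black
      J→B: B black — skip
      E gray
      E black
    J black
    C gray
      C→G: G is gray → back edge
Back edge closes the cycle G → F → C → G; its vertices are {C, F, G}.

C, F, G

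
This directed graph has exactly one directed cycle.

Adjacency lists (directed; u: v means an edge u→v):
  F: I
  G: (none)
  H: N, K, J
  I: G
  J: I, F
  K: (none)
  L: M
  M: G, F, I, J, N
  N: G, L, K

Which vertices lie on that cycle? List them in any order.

L, M, N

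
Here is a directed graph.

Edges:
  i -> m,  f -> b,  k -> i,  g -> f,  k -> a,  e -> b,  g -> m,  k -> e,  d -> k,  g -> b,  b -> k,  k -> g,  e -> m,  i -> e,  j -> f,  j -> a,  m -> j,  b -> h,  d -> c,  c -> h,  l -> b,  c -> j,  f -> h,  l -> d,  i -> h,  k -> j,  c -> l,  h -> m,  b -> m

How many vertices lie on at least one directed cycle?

A vertex is on a directed cycle iff it belongs to a strongly connected component of size ≥ 2 (or has a self-loop).
The vertices on cycles are {b, c, d, e, f, g, h, i, j, k, l, m} — 12 in total.

12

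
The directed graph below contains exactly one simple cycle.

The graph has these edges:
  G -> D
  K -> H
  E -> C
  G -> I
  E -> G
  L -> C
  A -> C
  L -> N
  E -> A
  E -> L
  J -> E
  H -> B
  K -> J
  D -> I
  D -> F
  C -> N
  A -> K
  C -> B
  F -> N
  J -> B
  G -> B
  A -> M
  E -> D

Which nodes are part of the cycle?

DFS with gray/black marking from E:
E gray
  G gray
    B gray
    B black
    I gray
    I black
    D gray
      D→I: I black — skip
      F gray
        N gray
        N black
      F black
    D black
  G black
  C gray
    C→N: N black — skip
    C→B: B black — skip
  C black
  L gray
    L→N: N black — skip
    L→C: C black — skip
  L black
  E→D: D black — skip
  A gray
    K gray
      J gray
        J→E: E is gray → back edge
Back edge closes the cycle E → A → K → J → E; its vertices are {A, E, J, K}.

A, E, J, K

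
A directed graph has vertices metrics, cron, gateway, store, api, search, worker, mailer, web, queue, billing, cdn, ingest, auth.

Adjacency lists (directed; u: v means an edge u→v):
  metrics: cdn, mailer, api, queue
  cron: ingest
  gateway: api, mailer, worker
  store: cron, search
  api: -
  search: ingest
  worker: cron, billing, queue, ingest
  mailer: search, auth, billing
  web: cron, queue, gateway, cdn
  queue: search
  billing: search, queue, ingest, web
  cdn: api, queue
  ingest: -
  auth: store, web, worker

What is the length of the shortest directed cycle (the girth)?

4

For each vertex v, BFS finds the shortest path from v back to v.
The shortest such closed walk is mailer → auth → web → gateway → mailer, length 4.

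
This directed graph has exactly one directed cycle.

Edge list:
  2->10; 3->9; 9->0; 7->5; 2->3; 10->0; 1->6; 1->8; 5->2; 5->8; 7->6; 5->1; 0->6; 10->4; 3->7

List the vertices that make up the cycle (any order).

2, 3, 5, 7

DFS with gray/black marking from 5:
5 gray
  8 gray
  8 black
  2 gray
    10 gray
      0 gray
        6 gray
        6 black
      0 black
      4 gray
      4 black
    10 black
    3 gray
      7 gray
        7→5: 5 is gray → back edge
Back edge closes the cycle 5 → 2 → 3 → 7 → 5; its vertices are {2, 3, 5, 7}.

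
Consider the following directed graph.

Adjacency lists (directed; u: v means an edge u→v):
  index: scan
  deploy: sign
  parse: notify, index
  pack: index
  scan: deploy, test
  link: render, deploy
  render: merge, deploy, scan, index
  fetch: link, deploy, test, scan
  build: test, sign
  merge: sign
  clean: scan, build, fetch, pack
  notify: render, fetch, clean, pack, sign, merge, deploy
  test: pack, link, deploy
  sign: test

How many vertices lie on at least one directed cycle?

9

A vertex is on a directed cycle iff it belongs to a strongly connected component of size ≥ 2 (or has a self-loop).
The vertices on cycles are {link, pack, scan, sign, test, index, merge, deploy, render} — 9 in total.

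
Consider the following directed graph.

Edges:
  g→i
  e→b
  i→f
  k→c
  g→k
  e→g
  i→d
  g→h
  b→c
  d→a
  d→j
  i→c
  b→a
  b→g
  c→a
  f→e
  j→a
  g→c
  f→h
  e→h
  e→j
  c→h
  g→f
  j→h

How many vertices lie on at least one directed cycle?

5

A vertex is on a directed cycle iff it belongs to a strongly connected component of size ≥ 2 (or has a self-loop).
The vertices on cycles are {b, e, f, g, i} — 5 in total.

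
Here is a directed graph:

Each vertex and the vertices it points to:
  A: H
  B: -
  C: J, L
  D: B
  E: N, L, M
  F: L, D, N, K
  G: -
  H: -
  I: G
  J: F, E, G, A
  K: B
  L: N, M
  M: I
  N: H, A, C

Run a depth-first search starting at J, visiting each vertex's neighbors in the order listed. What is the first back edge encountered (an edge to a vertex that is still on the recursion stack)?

C→J

DFS from J (visiting each vertex's neighbors in the order listed); mark gray on enter, black on exit:
J gray
  F gray
    L gray
      N gray
        H gray
        H black
        A gray
          A→H: H black — skip
        A black
        C gray
          C→J: J is gray → back edge
First back edge: C → J.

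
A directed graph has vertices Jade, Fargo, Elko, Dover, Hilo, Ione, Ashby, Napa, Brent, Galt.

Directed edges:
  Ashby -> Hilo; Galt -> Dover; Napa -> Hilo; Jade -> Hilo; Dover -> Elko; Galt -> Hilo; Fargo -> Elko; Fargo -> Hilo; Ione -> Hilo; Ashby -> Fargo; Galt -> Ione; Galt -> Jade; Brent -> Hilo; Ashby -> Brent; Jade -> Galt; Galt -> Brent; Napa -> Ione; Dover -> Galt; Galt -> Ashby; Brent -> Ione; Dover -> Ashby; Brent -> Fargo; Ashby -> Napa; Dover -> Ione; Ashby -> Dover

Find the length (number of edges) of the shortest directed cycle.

2

For each vertex v, BFS finds the shortest path from v back to v.
The shortest such closed walk is Galt → Jade → Galt, length 2.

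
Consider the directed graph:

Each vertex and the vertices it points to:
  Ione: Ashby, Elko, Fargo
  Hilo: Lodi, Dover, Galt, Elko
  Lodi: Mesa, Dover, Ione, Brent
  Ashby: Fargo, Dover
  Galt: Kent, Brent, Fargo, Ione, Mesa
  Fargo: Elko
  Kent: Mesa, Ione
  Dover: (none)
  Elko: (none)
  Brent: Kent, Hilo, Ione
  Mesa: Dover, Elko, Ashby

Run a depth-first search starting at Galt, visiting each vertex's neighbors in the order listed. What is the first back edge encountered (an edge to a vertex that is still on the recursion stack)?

Lodi→Brent

DFS from Galt (visiting each vertex's neighbors in the order listed); mark gray on enter, black on exit:
Galt gray
  Kent gray
    Mesa gray
      Dover gray
      Dover black
      Elko gray
      Elko black
      Ashby gray
        Fargo gray
          Fargo→Elko: Elko black — skip
        Fargo black
        Ashby→Dover: Dover black — skip
      Ashby black
    Mesa black
    Ione gray
      Ione→Ashby: Ashby black — skip
      Ione→Elko: Elko black — skip
      Ione→Fargo: Fargo black — skip
    Ione black
  Kent black
  Brent gray
    Brent→Kent: Kent black — skip
    Hilo gray
      Lodi gray
        Lodi→Mesa: Mesa black — skip
        Lodi→Dover: Dover black — skip
        Lodi→Ione: Ione black — skip
        Lodi→Brent: Brent is gray → back edge
First back edge: Lodi → Brent.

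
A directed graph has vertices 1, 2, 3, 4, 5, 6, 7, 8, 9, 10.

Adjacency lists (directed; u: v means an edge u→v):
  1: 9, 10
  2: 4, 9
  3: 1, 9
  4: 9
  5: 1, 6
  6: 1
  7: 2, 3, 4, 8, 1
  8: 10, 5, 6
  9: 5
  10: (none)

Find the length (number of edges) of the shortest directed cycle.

3

For each vertex v, BFS finds the shortest path from v back to v.
The shortest such closed walk is 5 → 1 → 9 → 5, length 3.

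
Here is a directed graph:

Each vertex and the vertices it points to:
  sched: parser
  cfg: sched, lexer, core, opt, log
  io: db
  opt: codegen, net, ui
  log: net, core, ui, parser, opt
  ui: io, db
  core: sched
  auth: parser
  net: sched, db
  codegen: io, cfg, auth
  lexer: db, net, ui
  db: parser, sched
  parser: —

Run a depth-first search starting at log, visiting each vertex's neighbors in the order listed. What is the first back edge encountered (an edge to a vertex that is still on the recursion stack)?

DFS from log (visiting each vertex's neighbors in the order listed); mark gray on enter, black on exit:
log gray
  net gray
    sched gray
      parser gray
      parser black
    sched black
    db gray
      db→parser: parser black — skip
      db→sched: sched black — skip
    db black
  net black
  core gray
    core→sched: sched black — skip
  core black
  ui gray
    io gray
      io→db: db black — skip
    io black
    ui→db: db black — skip
  ui black
  log→parser: parser black — skip
  opt gray
    codegen gray
      codegen→io: io black — skip
      cfg gray
        cfg→sched: sched black — skip
        lexer gray
          lexer→db: db black — skip
          lexer→net: net black — skip
          lexer→ui: ui black — skip
        lexer black
        cfg→core: core black — skip
        cfg→opt: opt is gray → back edge
First back edge: cfg → opt.

cfg→opt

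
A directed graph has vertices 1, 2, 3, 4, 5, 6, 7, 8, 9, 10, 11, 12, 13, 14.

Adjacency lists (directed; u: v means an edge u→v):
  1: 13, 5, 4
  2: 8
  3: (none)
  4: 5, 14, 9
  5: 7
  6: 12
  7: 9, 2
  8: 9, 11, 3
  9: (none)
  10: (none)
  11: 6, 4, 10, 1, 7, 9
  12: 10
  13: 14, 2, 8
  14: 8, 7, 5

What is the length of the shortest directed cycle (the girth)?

4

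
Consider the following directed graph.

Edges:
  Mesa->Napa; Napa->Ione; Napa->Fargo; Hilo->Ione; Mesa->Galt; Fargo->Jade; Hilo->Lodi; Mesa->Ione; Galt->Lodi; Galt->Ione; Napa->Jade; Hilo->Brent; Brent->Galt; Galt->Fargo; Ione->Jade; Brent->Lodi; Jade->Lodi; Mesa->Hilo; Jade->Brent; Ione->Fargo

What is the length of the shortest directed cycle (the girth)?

4

For each vertex v, BFS finds the shortest path from v back to v.
The shortest such closed walk is Ione → Jade → Brent → Galt → Ione, length 4.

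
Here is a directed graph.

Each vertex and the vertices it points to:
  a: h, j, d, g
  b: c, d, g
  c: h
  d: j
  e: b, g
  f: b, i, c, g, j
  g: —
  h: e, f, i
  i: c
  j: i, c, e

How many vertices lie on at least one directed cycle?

8

A vertex is on a directed cycle iff it belongs to a strongly connected component of size ≥ 2 (or has a self-loop).
The vertices on cycles are {b, c, d, e, f, h, i, j} — 8 in total.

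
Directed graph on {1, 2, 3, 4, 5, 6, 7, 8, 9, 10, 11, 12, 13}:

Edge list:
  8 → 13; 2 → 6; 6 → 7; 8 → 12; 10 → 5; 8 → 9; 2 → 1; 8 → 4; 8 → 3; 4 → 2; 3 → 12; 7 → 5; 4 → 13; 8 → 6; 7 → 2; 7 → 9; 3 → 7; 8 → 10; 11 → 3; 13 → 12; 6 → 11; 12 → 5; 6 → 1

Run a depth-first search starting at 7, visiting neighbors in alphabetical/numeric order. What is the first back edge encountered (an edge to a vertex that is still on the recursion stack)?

DFS from 7 (visiting neighbors in alphabetical/numeric order); mark gray on enter, black on exit:
7 gray
  2 gray
    1 gray
    1 black
    6 gray
      6→1: 1 black — skip
      6→7: 7 is gray → back edge
First back edge: 6 → 7.

6->7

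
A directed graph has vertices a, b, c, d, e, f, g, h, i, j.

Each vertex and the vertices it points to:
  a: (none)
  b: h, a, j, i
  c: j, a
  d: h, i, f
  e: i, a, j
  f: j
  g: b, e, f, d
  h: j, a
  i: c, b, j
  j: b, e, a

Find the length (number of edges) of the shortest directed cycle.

2

For each vertex v, BFS finds the shortest path from v back to v.
The shortest such closed walk is b → i → b, length 2.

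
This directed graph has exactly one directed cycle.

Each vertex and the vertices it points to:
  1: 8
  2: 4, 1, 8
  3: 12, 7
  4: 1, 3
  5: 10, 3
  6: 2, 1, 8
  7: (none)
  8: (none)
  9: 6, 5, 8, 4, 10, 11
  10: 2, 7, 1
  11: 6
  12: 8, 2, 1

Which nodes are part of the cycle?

2, 3, 4, 12

DFS with gray/black marking from 4:
4 gray
  1 gray
    8 gray
    8 black
  1 black
  3 gray
    12 gray
      12→8: 8 black — skip
      2 gray
        2→4: 4 is gray → back edge
Back edge closes the cycle 4 → 3 → 12 → 2 → 4; its vertices are {2, 3, 4, 12}.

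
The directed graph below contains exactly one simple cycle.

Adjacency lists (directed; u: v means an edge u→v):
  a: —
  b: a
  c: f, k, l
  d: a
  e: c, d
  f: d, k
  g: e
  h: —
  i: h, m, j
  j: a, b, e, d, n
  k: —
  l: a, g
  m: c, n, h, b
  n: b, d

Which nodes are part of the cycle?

DFS with gray/black marking from c:
c gray
  f gray
    d gray
      a gray
      a black
    d black
    k gray
    k black
  f black
  c→k: k black — skip
  l gray
    l→a: a black — skip
    g gray
      e gray
        e→c: c is gray → back edge
Back edge closes the cycle c → l → g → e → c; its vertices are {c, e, g, l}.

c, e, g, l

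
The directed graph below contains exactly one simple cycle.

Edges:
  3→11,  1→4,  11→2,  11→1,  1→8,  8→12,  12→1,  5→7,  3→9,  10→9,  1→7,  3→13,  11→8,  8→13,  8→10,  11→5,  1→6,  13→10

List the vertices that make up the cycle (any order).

1, 8, 12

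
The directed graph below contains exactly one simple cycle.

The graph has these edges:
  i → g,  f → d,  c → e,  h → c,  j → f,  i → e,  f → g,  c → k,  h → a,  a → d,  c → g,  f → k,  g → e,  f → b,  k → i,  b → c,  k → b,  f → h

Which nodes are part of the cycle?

b, c, k

DFS with gray/black marking from k:
k gray
  i gray
    g gray
      e gray
      e black
    g black
    i→e: e black — skip
  i black
  b gray
    c gray
      c→g: g black — skip
      c→e: e black — skip
      c→k: k is gray → back edge
Back edge closes the cycle k → b → c → k; its vertices are {b, c, k}.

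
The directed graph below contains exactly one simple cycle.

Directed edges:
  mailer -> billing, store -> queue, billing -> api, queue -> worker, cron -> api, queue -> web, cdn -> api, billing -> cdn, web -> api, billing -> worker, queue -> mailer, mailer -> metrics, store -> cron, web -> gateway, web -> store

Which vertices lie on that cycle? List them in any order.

DFS with gray/black marking from queue:
queue gray
  web gray
    store gray
      store→queue: queue is gray → back edge
Back edge closes the cycle queue → web → store → queue; its vertices are {web, queue, store}.

web, queue, store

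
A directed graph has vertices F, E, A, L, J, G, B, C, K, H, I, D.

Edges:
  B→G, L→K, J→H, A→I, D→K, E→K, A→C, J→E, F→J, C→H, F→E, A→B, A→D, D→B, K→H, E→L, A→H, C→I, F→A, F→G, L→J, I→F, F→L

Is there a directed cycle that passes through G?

G lies on a cycle iff there is a path from G back to itself.
Exploring from G, it never reaches itself; equivalently, its strongly connected component is a singleton.

No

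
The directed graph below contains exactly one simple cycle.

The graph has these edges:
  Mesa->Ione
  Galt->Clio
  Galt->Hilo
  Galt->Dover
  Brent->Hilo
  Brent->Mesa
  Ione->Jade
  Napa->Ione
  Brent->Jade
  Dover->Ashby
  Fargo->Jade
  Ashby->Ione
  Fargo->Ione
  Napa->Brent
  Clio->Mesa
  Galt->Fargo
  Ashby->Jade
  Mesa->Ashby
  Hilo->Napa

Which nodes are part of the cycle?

DFS with gray/black marking from Hilo:
Hilo gray
  Napa gray
    Ione gray
      Jade gray
      Jade black
    Ione black
    Brent gray
      Brent→Jade: Jade black — skip
      Mesa gray
        Mesa→Ione: Ione black — skip
        Ashby gray
          Ashby→Jade: Jade black — skip
          Ashby→Ione: Ione black — skip
        Ashby black
      Mesa black
      Brent→Hilo: Hilo is gray → back edge
Back edge closes the cycle Hilo → Napa → Brent → Hilo; its vertices are {Hilo, Napa, Brent}.

Hilo, Napa, Brent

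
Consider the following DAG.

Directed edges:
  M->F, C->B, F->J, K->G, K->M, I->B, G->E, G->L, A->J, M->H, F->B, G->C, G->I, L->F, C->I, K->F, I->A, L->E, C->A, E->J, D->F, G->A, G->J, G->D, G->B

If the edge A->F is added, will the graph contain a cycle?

Adding A→F creates a cycle iff F can already reach A.
Explore from F: no path reaches A. The graph stays acyclic.

No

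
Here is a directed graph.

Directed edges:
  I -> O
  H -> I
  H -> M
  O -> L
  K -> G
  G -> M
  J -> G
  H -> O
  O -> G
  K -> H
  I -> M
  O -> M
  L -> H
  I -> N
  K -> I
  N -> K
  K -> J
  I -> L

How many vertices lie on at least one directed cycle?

A vertex is on a directed cycle iff it belongs to a strongly connected component of size ≥ 2 (or has a self-loop).
The vertices on cycles are {H, I, K, L, N, O} — 6 in total.

6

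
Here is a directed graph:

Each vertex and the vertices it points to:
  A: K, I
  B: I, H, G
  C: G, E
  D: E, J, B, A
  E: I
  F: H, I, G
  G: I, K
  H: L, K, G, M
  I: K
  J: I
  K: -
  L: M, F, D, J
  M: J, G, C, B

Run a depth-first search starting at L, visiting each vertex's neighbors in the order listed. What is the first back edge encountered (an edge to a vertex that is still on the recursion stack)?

H→L

DFS from L (visiting each vertex's neighbors in the order listed); mark gray on enter, black on exit:
L gray
  M gray
    J gray
      I gray
        K gray
        K black
      I black
    J black
    G gray
      G→I: I black — skip
      G→K: K black — skip
    G black
    C gray
      C→G: G black — skip
      E gray
        E→I: I black — skip
      E black
    C black
    B gray
      B→I: I black — skip
      H gray
        H→L: L is gray → back edge
First back edge: H → L.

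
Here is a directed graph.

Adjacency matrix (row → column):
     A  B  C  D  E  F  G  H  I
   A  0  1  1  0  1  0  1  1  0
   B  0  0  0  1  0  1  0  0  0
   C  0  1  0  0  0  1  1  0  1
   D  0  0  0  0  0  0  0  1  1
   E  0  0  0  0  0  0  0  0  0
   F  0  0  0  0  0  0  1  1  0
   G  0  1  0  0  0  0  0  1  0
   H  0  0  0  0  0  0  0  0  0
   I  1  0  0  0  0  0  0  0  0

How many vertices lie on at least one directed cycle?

A vertex is on a directed cycle iff it belongs to a strongly connected component of size ≥ 2 (or has a self-loop).
The vertices on cycles are {A, B, C, D, F, G, I} — 7 in total.

7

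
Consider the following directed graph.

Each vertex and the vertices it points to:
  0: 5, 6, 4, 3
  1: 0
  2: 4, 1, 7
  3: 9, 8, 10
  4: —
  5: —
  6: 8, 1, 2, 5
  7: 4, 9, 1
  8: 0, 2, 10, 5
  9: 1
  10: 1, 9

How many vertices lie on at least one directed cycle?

A vertex is on a directed cycle iff it belongs to a strongly connected component of size ≥ 2 (or has a self-loop).
The vertices on cycles are {0, 1, 2, 3, 6, 7, 8, 9, 10} — 9 in total.

9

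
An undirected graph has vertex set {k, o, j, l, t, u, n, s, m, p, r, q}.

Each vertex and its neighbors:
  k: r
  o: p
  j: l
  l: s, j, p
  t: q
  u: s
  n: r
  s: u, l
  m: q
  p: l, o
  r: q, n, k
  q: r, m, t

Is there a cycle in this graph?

No

DFS, tracking each vertex's parent; an edge to a visited non-parent vertex closes a cycle.
Start from r:
visit r (parent –)
  visit q (parent r)
    q–r: parent, skip
    visit m (parent q)
      m–q: parent, skip
    visit t (parent q)
      t–q: parent, skip
  visit n (parent r)
    n–r: parent, skip
  visit k (parent r)
    k–r: parent, skip
visit o (parent –)
  visit p (parent o)
    visit l (parent p)
      visit s (parent l)
        visit u (parent s)
          u–s: parent, skip
        s–l: parent, skip
      visit j (parent l)
        j–l: parent, skip
      l–p: parent, skip
    p–o: parent, skip
No non-parent visited neighbor found — the graph is a forest.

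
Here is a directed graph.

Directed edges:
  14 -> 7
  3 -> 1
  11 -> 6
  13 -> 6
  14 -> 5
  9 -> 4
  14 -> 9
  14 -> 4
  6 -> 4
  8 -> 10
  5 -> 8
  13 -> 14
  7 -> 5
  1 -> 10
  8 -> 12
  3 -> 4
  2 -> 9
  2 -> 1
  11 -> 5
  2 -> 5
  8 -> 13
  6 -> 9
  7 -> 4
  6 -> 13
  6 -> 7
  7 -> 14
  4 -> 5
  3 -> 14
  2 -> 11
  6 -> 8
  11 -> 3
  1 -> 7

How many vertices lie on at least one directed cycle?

8

A vertex is on a directed cycle iff it belongs to a strongly connected component of size ≥ 2 (or has a self-loop).
The vertices on cycles are {4, 5, 6, 7, 8, 9, 13, 14} — 8 in total.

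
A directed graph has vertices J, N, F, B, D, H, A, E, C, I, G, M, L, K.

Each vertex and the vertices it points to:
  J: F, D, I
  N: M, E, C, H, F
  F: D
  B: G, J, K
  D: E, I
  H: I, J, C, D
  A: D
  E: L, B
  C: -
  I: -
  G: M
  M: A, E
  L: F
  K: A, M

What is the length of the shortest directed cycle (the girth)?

For each vertex v, BFS finds the shortest path from v back to v.
The shortest such closed walk is E → L → F → D → E, length 4.

4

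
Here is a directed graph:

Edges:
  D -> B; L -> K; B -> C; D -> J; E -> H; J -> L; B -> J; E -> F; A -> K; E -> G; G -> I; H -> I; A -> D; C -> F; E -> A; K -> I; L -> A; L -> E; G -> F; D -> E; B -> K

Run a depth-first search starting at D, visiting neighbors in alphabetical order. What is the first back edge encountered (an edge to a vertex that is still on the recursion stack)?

DFS from D (visiting neighbors in alphabetical order); mark gray on enter, black on exit:
D gray
  B gray
    C gray
      F gray
      F black
    C black
    J gray
      L gray
        A gray
          A→D: D is gray → back edge
First back edge: A → D.

A→D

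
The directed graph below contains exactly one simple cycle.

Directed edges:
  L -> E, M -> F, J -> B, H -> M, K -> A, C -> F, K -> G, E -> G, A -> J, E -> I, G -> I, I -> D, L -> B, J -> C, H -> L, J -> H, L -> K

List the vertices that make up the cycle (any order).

DFS with gray/black marking from L:
L gray
  K gray
    A gray
      J gray
        H gray
          M gray
            F gray
            F black
          M black
          H→L: L is gray → back edge
Back edge closes the cycle L → K → A → J → H → L; its vertices are {A, H, J, K, L}.

A, H, J, K, L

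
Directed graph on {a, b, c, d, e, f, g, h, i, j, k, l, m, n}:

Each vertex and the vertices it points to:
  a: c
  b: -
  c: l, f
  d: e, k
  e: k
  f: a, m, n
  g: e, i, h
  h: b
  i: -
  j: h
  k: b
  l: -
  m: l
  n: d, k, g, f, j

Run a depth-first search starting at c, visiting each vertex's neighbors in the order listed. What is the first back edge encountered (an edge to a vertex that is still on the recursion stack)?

DFS from c (visiting each vertex's neighbors in the order listed); mark gray on enter, black on exit:
c gray
  l gray
  l black
  f gray
    a gray
      a→c: c is gray → back edge
First back edge: a → c.

a->c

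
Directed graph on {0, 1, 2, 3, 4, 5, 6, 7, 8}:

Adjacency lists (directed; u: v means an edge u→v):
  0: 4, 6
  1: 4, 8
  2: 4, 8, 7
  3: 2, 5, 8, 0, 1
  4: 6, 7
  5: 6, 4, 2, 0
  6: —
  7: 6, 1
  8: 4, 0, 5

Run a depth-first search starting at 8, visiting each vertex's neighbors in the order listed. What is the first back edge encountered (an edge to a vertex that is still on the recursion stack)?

1→4

DFS from 8 (visiting each vertex's neighbors in the order listed); mark gray on enter, black on exit:
8 gray
  4 gray
    6 gray
    6 black
    7 gray
      7→6: 6 black — skip
      1 gray
        1→4: 4 is gray → back edge
First back edge: 1 → 4.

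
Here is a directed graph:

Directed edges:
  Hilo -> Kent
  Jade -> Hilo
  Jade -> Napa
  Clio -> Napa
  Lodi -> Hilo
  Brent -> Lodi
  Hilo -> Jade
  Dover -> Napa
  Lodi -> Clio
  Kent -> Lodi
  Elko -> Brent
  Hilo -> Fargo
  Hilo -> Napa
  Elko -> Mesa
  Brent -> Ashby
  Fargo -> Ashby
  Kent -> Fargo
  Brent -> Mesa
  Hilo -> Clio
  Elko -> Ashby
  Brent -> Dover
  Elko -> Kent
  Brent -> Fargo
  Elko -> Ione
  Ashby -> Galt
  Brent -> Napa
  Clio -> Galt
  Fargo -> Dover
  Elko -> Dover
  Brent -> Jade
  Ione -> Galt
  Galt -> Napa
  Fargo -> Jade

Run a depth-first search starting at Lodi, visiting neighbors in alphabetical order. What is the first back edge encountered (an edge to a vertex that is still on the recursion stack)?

Jade->Hilo

DFS from Lodi (visiting neighbors in alphabetical order); mark gray on enter, black on exit:
Lodi gray
  Clio gray
    Galt gray
      Napa gray
      Napa black
    Galt black
    Clio→Napa: Napa black — skip
  Clio black
  Hilo gray
    Hilo→Clio: Clio black — skip
    Fargo gray
      Ashby gray
        Ashby→Galt: Galt black — skip
      Ashby black
      Dover gray
        Dover→Napa: Napa black — skip
      Dover black
      Jade gray
        Jade→Hilo: Hilo is gray → back edge
First back edge: Jade → Hilo.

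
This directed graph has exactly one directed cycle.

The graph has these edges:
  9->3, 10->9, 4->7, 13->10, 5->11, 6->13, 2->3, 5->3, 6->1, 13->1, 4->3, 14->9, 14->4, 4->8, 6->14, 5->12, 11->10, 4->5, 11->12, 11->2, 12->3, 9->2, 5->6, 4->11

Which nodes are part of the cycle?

4, 5, 6, 14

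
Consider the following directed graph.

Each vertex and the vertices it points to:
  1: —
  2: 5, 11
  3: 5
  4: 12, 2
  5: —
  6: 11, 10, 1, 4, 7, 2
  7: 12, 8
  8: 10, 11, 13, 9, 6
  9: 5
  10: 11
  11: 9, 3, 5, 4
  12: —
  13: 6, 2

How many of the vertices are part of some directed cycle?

7

A vertex is on a directed cycle iff it belongs to a strongly connected component of size ≥ 2 (or has a self-loop).
The vertices on cycles are {2, 4, 6, 7, 8, 11, 13} — 7 in total.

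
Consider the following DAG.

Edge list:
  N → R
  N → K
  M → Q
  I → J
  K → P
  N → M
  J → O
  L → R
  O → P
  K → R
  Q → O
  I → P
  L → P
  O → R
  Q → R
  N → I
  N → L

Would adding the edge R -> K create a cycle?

Yes

Adding R→K creates a cycle iff K can already reach R.
Path from K: K → R.
So K → … → R → K is a cycle.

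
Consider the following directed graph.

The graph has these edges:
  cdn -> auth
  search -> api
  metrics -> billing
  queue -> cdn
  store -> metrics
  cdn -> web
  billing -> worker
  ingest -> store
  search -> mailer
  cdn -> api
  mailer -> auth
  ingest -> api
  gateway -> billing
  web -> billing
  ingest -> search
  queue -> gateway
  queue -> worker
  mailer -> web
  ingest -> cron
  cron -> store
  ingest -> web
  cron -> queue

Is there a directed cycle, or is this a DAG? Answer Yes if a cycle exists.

No

DFS with white/gray/black marking, starting from api:
api gray
api black
auth gray
auth black
billing gray
  worker gray
  worker black
billing black
gateway gray
  gateway→billing: billing black — skip
gateway black
mailer gray
  web gray
    web→billing: billing black — skip
  web black
  mailer→auth: auth black — skip
mailer black
ingest gray
  ingest→api: api black — skip
  cron gray
    queue gray
      cdn gray
        cdn→auth: auth black — skip
        cdn→web: web black — skip
        cdn→api: api black — skip
      cdn black
      queue→gateway: gateway black — skip
      queue→worker: worker black — skip
    queue black
    store gray
      metrics gray
        metrics→billing: billing black — skip
      metrics black
    store black
  cron black
  ingest→store: store black — skip
  search gray
    search→mailer: mailer black — skip
    search→api: api black — skip
  search black
  ingest→web: web black — skip
ingest black
Every edge goes to a white or black vertex — no back edge, so the graph is acyclic.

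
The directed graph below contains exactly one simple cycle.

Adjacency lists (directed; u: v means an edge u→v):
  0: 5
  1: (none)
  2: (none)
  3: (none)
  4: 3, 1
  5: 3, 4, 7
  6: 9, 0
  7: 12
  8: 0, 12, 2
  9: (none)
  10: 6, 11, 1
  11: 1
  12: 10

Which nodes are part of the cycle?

0, 5, 6, 7, 10, 12

DFS with gray/black marking from 0:
0 gray
  5 gray
    3 gray
    3 black
    4 gray
      4→3: 3 black — skip
      1 gray
      1 black
    4 black
    7 gray
      12 gray
        10 gray
          6 gray
            9 gray
            9 black
            6→0: 0 is gray → back edge
Back edge closes the cycle 0 → 5 → 7 → 12 → 10 → 6 → 0; its vertices are {0, 5, 6, 7, 10, 12}.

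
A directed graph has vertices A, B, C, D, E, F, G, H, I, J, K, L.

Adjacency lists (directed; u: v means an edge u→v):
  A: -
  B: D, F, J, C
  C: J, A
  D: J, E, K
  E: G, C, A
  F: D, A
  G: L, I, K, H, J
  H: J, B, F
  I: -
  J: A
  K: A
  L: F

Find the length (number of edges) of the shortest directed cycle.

For each vertex v, BFS finds the shortest path from v back to v.
The shortest such closed walk is G → L → F → D → E → G, length 5.

5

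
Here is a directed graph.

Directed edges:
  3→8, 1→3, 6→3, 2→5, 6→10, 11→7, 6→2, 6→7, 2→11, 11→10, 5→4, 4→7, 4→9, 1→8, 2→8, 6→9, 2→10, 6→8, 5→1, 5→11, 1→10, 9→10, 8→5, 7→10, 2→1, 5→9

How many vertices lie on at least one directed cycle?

4

A vertex is on a directed cycle iff it belongs to a strongly connected component of size ≥ 2 (or has a self-loop).
The vertices on cycles are {1, 3, 5, 8} — 4 in total.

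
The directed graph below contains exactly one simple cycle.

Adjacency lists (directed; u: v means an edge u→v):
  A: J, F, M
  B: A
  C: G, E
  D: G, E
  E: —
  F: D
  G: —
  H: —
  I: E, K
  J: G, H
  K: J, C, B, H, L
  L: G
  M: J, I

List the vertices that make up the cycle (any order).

A, B, I, K, M

DFS with gray/black marking from K:
K gray
  J gray
    G gray
    G black
    H gray
    H black
  J black
  C gray
    C→G: G black — skip
    E gray
    E black
  C black
  B gray
    A gray
      A→J: J black — skip
      F gray
        D gray
          D→G: G black — skip
          D→E: E black — skip
        D black
      F black
      M gray
        M→J: J black — skip
        I gray
          I→E: E black — skip
          I→K: K is gray → back edge
Back edge closes the cycle K → B → A → M → I → K; its vertices are {A, B, I, K, M}.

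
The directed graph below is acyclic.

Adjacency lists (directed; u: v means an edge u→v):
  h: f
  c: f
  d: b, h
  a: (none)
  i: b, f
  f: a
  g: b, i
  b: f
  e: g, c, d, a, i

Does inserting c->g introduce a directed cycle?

Adding c→g creates a cycle iff g can already reach c.
Explore from g: no path reaches c. The graph stays acyclic.

No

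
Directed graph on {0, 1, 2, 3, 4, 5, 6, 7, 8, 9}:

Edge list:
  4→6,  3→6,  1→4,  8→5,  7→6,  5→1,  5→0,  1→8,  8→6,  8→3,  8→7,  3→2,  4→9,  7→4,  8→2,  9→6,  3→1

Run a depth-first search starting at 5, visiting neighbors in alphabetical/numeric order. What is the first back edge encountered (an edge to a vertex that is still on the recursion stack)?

3→1

DFS from 5 (visiting neighbors in alphabetical/numeric order); mark gray on enter, black on exit:
5 gray
  0 gray
  0 black
  1 gray
    4 gray
      6 gray
      6 black
      9 gray
        9→6: 6 black — skip
      9 black
    4 black
    8 gray
      2 gray
      2 black
      3 gray
        3→1: 1 is gray → back edge
First back edge: 3 → 1.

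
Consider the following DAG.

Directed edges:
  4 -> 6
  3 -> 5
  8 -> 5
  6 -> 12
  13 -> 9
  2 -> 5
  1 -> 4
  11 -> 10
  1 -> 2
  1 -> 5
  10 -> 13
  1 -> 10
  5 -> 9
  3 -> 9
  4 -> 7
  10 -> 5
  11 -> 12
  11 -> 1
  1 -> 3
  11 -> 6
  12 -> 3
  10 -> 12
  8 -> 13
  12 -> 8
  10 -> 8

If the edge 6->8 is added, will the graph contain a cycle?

No

Adding 6→8 creates a cycle iff 8 can already reach 6.
Explore from 8: no path reaches 6. The graph stays acyclic.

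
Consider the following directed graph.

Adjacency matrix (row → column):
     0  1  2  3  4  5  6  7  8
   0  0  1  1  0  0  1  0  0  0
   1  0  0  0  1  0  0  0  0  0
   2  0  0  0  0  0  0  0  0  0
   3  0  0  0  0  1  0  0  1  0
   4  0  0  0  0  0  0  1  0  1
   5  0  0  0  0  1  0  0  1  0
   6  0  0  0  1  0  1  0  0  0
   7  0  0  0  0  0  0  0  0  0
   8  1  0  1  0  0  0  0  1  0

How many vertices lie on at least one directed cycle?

7

A vertex is on a directed cycle iff it belongs to a strongly connected component of size ≥ 2 (or has a self-loop).
The vertices on cycles are {0, 1, 3, 4, 5, 6, 8} — 7 in total.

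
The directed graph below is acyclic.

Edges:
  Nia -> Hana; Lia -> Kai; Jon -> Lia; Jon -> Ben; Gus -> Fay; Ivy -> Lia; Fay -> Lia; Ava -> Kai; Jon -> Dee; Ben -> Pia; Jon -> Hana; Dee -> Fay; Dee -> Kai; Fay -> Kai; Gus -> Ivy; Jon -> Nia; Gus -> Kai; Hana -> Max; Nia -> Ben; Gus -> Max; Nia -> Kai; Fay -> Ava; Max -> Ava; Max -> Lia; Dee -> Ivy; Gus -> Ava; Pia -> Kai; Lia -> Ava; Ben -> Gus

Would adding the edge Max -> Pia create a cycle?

Adding Max→Pia creates a cycle iff Pia can already reach Max.
Explore from Pia: no path reaches Max. The graph stays acyclic.

No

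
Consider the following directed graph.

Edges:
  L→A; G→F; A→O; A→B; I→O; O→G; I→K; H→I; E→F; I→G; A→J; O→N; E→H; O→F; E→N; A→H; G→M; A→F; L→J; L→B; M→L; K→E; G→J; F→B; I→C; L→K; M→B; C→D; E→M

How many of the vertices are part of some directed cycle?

A vertex is on a directed cycle iff it belongs to a strongly connected component of size ≥ 2 (or has a self-loop).
The vertices on cycles are {A, E, G, H, I, K, L, M, O} — 9 in total.

9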